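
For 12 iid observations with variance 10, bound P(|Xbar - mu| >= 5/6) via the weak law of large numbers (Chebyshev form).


Var(Xbar) = Var(X)/n = 10/12
Chebyshev: P(|Xbar-mu| >= 5/6) <= Var(Xbar)/(5/6)^2 = (5/6)/(25/36) = 6/5
Bound exceeds 1, so trivial bound: 1

1


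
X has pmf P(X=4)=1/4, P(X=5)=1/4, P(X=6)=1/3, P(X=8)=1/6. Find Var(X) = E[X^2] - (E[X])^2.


E[X] = 67/12, E[X^2] = 395/12
Var(X) = E[X^2] - (E[X])^2 = 395/12 - (67/12)^2 = 251/144

251/144


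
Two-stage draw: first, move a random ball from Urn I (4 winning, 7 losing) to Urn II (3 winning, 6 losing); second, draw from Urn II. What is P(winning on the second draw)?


P(transfer winning) = 4/11; P(transfer losing) = 7/11
If winning transferred: Urn II has 4 winning of 10, so P(winning|winning moved) = 2/5
If losing transferred: Urn II has 3 winning of 10, so P(winning|losing moved) = 3/10
By total probability: P(winning) = 4/11*2/5 + 7/11*3/10 = 37/110

37/110


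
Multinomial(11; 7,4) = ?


11! = 39916800
Denominator: 7!=5040 * 4!=24
Coefficient = 39916800 / 120960 = 330

330


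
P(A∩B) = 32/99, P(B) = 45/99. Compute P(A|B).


P(A|B) = P(A∩B)/P(B) = (32/99)/(45/99) = 32/45

32/45


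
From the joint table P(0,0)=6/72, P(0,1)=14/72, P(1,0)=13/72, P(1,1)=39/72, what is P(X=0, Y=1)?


Read from table: P(X=0, Y=1) = 14/72 = 7/36

7/36


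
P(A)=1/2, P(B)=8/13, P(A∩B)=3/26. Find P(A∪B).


P(A∪B) = P(A) + P(B) - P(A∩B)
= 1/2 + 8/13 - 3/26 = 1

1


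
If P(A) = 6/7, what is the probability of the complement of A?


P(A') = 1 - P(A) = 1 - 6/7 = 1/7

1/7


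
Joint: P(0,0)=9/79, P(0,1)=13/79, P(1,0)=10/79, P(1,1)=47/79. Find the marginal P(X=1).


P(X=1) = P(1,0)+P(1,1) = 10/79 + 47/79 = 57/79

57/79


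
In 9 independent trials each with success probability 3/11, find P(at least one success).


P(at least one) = 1 - P(none)
P(none) = (1 - 3/11)^9 = (8/11)^9 = 134217728/2357947691
P(at least one) = 1 - 134217728/2357947691 = 2223729963/2357947691

2223729963/2357947691


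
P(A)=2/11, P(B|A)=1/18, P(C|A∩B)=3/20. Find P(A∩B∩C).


P(A∩B∩C) = P(A) * P(B|A) * P(C|A∩B)
= 2/11 * 1/18 * 3/20
= 1/99 * 3/20 = 1/660

1/660


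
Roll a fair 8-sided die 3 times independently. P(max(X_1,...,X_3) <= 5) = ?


P(max <= 5) = P(all X_i <= 5) = (P(X_1 <= 5))^3
= (5/8)^3 = 125/512

125/512


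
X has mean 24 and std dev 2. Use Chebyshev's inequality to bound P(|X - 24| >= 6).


k = 6/2 = 3
Chebyshev: P(|X-mu| >= k*sigma) <= 1/k^2 = 1/3^2 = 1/9

1/9


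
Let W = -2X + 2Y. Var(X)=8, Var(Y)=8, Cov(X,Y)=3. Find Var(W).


Var(-2X + 2Y) = (-2)^2*Var(X) + 2^2*Var(Y) + 2*(-2)*2*Cov(X,Y)
= 4*8 + 4*8 - 8*3
= 32 + 32 - 24 = 40

40


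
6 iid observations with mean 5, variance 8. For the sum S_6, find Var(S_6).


By independence, Var(S_n) = n*Var(X_1) = 6*8 = 48

48


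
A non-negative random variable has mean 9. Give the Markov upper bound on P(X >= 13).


Markov: P(X >= a) <= E[X]/a
P(X >= 13) <= 9/13

9/13


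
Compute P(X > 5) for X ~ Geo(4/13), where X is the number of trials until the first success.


P(X > 5) = P(first 5 trials all fail) = (1-p)^5 = (9/13)^5 = 59049/371293

59049/371293


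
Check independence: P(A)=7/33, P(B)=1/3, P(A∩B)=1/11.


P(A)*P(B) = 7/33*1/3 = 7/99
P(A∩B) = 1/11 != 7/99, so not independent

No, A and B are not independent


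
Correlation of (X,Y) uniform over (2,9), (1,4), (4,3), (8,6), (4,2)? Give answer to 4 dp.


Cov(X,Y) = -0.2400, Var(X) = 5.7600, Var(Y) = 6.1600
rho = Cov/(sqrt(VarX)*sqrt(VarY)) = -0.0403

-0.0403


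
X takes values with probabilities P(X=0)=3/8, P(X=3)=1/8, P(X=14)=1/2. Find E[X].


E[X] = sum(x * P(x))
= 0*3/8 + 3*1/8 + 14*1/2
= 59/8

59/8


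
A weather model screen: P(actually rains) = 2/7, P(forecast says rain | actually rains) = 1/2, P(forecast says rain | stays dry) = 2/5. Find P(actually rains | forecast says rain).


P(A) = P(A|B)P(B) + P(A|B')P(B') = 1/2*2/7 + 2/5*5/7 = 3/7
P(B|A) = P(A|B)P(B)/P(A) = (1/7)/(3/7) = 1/3

1/3


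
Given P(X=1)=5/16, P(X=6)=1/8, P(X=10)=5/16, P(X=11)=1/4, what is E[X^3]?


E[X^3] = sum(g(x)*P(x))
= 1*5/16 + 216*1/8 + 1000*5/16 + 1331*1/4
= 10761/16

10761/16


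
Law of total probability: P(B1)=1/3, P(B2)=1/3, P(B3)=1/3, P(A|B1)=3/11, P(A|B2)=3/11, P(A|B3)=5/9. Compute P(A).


P(A) = P(A|B1)P(B1) + P(A|B2)P(B2) + P(A|B3)P(B3)
= 3/11*1/3 + 3/11*1/3 + 5/9*1/3
= 1/11 + 1/11 + 5/27 = 109/297

109/297


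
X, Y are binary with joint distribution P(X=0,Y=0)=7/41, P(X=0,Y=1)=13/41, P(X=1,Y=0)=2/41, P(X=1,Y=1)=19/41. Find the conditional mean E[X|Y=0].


P(Y=0) = 9/41
E[X|Y=0] = (0*7 + 1*2)/9 = 2/9

2/9


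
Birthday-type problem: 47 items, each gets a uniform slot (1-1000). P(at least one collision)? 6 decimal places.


P(all different) = prod((1000-i)/1000 for i=0..46) = 0.333485
P(at least one match) = 1 - 0.333485 = 0.666515

0.666515


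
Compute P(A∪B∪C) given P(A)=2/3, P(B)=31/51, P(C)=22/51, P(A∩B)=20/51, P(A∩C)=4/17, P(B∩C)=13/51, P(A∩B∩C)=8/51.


P(A∪B∪C) = P(A)+P(B)+P(C) - P(AB)-P(AC)-P(BC) + P(ABC)
= 2/3+31/51+22/51 - 20/51-4/17-13/51 + 8/51
= 50/51

50/51


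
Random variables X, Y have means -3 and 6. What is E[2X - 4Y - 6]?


E[2X - 4Y - 6] = 2*E[X] - 4*E[Y] - 6
= (2)*(-3) + (-4)*(6) + (-6)
= -6 - 24 - 6 = -36

-36


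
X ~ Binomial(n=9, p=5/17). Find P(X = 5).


P(X=5) = C(9,5) * p^5 * (1-p)^4
= 126 * 3125/1419857 * 20736/83521
= 8164800000/118587876497

8164800000/118587876497


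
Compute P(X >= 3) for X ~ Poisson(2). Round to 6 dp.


P(X>=3) = 1 - P(X<=2) = 1 - (e^(-2)*2^0/0! + e^(-2)*2^1/1! + e^(-2)*2^2/2!)
≈ 1 - (0.1353352832 + 0.2706705665 + 0.2706705665)
= 1 - 0.6766764162 = 0.3233235838
≈ 0.323324

0.323324


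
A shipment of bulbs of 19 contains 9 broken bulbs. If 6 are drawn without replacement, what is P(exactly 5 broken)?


P(X=5) = C(9,5)*C(10,1) / C(19,6)
= 126*10 / 27132
= 1260/27132 = 15/323

15/323


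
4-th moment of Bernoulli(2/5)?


For Bernoulli: X in {0,1}
E[X^4] = 0^4*(1-2/5) + 1^4*2/5 = 2/5

2/5


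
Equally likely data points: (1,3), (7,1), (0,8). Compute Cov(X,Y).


E[X]=8/3, E[Y]=4, E[XY]=10/3
Cov(X,Y) = E[XY] - E[X]E[Y] = 10/3 - 8/3*4 = -22/3

-22/3


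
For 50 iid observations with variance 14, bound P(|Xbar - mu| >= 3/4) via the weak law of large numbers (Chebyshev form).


Var(Xbar) = Var(X)/n = 14/50
Chebyshev: P(|Xbar-mu| >= 3/4) <= Var(Xbar)/(3/4)^2 = (7/25)/(9/16) = 112/225

112/225


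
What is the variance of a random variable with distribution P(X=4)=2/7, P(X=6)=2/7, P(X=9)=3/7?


E[X] = 47/7, E[X^2] = 347/7
Var(X) = E[X^2] - (E[X])^2 = 347/7 - (47/7)^2 = 220/49

220/49


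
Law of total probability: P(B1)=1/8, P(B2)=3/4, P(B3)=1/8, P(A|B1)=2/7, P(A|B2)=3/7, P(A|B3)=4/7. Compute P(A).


P(A) = P(A|B1)P(B1) + P(A|B2)P(B2) + P(A|B3)P(B3)
= 2/7*1/8 + 3/7*3/4 + 4/7*1/8
= 1/28 + 9/28 + 1/14 = 3/7

3/7


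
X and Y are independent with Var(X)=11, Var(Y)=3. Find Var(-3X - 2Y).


Independence => Cov(X,Y)=0
Var(-3X - 2Y) = (-3)^2*Var(X) + (-2)^2*Var(Y)
= 9*11 + 4*3 = 111

111


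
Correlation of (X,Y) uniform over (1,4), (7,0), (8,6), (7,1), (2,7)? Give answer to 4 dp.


Cov(X,Y) = -3.4000, Var(X) = 8.4000, Var(Y) = 7.4400
rho = Cov/(sqrt(VarX)*sqrt(VarY)) = -0.4301

-0.4301


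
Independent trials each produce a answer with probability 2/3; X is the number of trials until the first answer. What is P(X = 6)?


P(X=6) = (1-p)^5 * p = (1/3)^5 * 2/3
= 1/243 * 2/3 = 2/729

2/729


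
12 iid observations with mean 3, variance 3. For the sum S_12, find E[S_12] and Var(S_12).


E[S_n] = n*mu = 12*3 = 36
Var(S_n) = n*sigma^2 = 12*3 = 36

E[S_12]=36, Var(S_12)=36


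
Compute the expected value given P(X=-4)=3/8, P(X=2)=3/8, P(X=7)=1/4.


E[X] = sum(x * P(x))
= -4*3/8 + 2*3/8 + 7*1/4
= 1

1


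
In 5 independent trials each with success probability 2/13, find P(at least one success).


P(at least one) = 1 - P(none)
P(none) = (1 - 2/13)^5 = (11/13)^5 = 161051/371293
P(at least one) = 1 - 161051/371293 = 210242/371293

210242/371293


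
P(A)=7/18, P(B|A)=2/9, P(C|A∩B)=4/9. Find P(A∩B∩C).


P(A∩B∩C) = P(A) * P(B|A) * P(C|A∩B)
= 7/18 * 2/9 * 4/9
= 7/81 * 4/9 = 28/729

28/729


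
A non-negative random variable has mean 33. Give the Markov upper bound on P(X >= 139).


Markov: P(X >= a) <= E[X]/a
P(X >= 139) <= 33/139

33/139


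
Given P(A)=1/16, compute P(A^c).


P(A') = 1 - P(A) = 1 - 1/16 = 15/16

15/16


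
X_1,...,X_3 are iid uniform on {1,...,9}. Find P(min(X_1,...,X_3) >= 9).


P(min >= 9) = P(all X_i >= 9) = (P(X_1 >= 9))^3
= (1/9)^3 = 1/729

1/729


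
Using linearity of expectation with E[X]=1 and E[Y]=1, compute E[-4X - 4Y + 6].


E[-4X - 4Y + 6] = -4*E[X] - 4*E[Y] + 6
= (-4)*(1) + (-4)*(1) + (6)
= -4 - 4 + 6 = -2

-2


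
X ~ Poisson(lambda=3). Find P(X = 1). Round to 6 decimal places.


P(X=1) = e^(-3) * 3^1 / 1!
≈ 0.04978706837 * 3 / 1
≈ 0.149361

0.149361


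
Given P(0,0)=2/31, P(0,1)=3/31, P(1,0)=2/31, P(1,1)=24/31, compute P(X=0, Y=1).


Read from table: P(X=0, Y=1) = 3/31

3/31


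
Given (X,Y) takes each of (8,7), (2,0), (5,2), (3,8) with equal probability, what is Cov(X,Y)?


E[X]=9/2, E[Y]=17/4, E[XY]=45/2
Cov(X,Y) = E[XY] - E[X]E[Y] = 45/2 - 9/2*17/4 = 27/8

27/8


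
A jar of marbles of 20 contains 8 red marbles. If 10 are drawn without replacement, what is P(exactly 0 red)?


P(X=0) = C(8,0)*C(12,10) / C(20,10)
= 1*66 / 184756
= 66/184756 = 3/8398

3/8398


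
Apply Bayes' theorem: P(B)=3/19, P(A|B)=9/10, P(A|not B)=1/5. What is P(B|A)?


P(A) = P(A|B)P(B) + P(A|B')P(B') = 9/10*3/19 + 1/5*16/19 = 59/190
P(B|A) = P(A|B)P(B)/P(A) = (27/190)/(59/190) = 27/59

27/59


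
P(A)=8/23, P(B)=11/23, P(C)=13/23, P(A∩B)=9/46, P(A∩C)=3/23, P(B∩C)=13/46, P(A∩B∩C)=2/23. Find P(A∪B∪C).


P(A∪B∪C) = P(A)+P(B)+P(C) - P(AB)-P(AC)-P(BC) + P(ABC)
= 8/23+11/23+13/23 - 9/46-3/23-13/46 + 2/23
= 20/23

20/23


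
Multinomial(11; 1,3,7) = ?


11! = 39916800
Denominator: 1!=1 * 3!=6 * 7!=5040
Coefficient = 39916800 / 30240 = 1320

1320


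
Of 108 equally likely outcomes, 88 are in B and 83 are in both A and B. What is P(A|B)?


P(A|B) = P(A∩B)/P(B) = (83/108)/(88/108) = 83/88

83/88


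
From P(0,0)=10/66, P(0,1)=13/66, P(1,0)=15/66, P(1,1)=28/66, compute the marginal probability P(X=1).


P(X=1) = P(1,0)+P(1,1) = 15/66 + 28/66 = 43/66

43/66


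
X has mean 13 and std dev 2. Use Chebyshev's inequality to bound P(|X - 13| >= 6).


k = 6/2 = 3
Chebyshev: P(|X-mu| >= k*sigma) <= 1/k^2 = 1/3^2 = 1/9

1/9


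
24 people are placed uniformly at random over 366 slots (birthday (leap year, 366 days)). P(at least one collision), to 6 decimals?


P(all different) = prod((366-i)/366 for i=0..23) = 0.462654
P(at least one match) = 1 - 0.462654 = 0.537346

0.537346


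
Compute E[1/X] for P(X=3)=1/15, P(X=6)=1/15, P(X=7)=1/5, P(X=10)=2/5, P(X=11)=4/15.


E[1/X] = sum(g(x)*P(x))
= 1/3*1/15 + 1/6*1/15 + 1/7*1/5 + 1/10*2/5 + 1/11*4/15
= 1457/11550

1457/11550


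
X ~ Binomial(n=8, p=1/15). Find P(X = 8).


P(X=8) = C(8,8) * p^8 * (1-p)^0
= 1 * 1/2562890625 * 1
= 1/2562890625

1/2562890625


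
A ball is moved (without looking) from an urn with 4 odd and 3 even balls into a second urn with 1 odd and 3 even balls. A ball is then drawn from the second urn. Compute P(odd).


P(transfer odd) = 4/7; P(transfer even) = 3/7
If odd transferred: Urn II has 2 odd of 5, so P(odd|odd moved) = 2/5
If even transferred: Urn II has 1 odd of 5, so P(odd|even moved) = 1/5
By total probability: P(odd) = 4/7*2/5 + 3/7*1/5 = 11/35

11/35


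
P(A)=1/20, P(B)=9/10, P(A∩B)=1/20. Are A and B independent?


P(A)*P(B) = 1/20*9/10 = 9/200
P(A∩B) = 1/20 != 9/200, so not independent

No, A and B are not independent


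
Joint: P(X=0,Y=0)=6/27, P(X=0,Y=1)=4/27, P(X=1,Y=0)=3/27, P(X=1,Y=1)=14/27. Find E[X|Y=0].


P(Y=0) = 9/27
E[X|Y=0] = (0*6 + 1*3)/9 = 3/9 = 1/3

1/3


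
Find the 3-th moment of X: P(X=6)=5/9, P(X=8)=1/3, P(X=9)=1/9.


E[X^3] = sum(x^3 * P(x))
= 216*5/9 + 512*1/3 + 729*1/9
= 1115/3

1115/3


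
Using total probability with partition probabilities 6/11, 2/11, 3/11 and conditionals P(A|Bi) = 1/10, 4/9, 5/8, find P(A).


P(A) = P(A|B1)P(B1) + P(A|B2)P(B2) + P(A|B3)P(B3)
= 1/10*6/11 + 4/9*2/11 + 5/8*3/11
= 3/55 + 8/99 + 15/88 = 1211/3960

1211/3960


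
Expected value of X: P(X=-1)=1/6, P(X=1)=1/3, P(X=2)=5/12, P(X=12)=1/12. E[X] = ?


E[X] = sum(x * P(x))
= -1*1/6 + 1*1/3 + 2*5/12 + 12*1/12
= 2

2


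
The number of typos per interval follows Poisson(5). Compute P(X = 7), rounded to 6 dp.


P(X=7) = e^(-5) * 5^7 / 7!
≈ 0.006737946999 * 78125 / 5040
≈ 0.104445

0.104445


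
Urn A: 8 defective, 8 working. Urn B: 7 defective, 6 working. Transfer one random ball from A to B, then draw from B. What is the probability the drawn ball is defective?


P(transfer defective) = 8/16 = 1/2; P(transfer working) = 1/2
If defective transferred: Urn II has 8 defective of 14, so P(defective|defective moved) = 4/7
If working transferred: Urn II has 7 defective of 14, so P(defective|working moved) = 1/2
By total probability: P(defective) = 1/2*4/7 + 1/2*1/2 = 15/28

15/28


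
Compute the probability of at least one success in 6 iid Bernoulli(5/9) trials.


P(at least one) = 1 - P(none)
P(none) = (1 - 5/9)^6 = (4/9)^6 = 4096/531441
P(at least one) = 1 - 4096/531441 = 527345/531441

527345/531441


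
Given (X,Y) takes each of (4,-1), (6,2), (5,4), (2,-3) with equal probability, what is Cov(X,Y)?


E[X]=17/4, E[Y]=1/2, E[XY]=11/2
Cov(X,Y) = E[XY] - E[X]E[Y] = 11/2 - 17/4*1/2 = 27/8

27/8


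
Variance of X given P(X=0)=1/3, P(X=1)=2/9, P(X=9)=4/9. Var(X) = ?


E[X] = 38/9, E[X^2] = 326/9
Var(X) = E[X^2] - (E[X])^2 = 326/9 - (38/9)^2 = 1490/81

1490/81


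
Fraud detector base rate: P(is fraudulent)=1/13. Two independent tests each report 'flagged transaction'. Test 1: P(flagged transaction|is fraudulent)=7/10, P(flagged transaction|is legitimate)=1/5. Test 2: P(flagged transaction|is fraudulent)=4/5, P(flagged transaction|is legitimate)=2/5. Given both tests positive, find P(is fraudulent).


After test 1: P(+) = 7/10*1/13 + 1/5*12/13 = 31/130
P(B|+) = (7/130)/(31/130) = 7/31
After test 2 (use post1 as new prior): P(+) = 4/5*7/31 + 2/5*24/31 = 76/155
P(B|+,+) = (28/155)/(76/155) = 7/19

7/19


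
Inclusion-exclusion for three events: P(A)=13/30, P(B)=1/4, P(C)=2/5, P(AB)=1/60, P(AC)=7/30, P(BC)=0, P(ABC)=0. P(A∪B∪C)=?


P(A∪B∪C) = P(A)+P(B)+P(C) - P(AB)-P(AC)-P(BC) + P(ABC)
= 13/30+1/4+2/5 - 1/60-7/30-0 + 0
= 5/6

5/6


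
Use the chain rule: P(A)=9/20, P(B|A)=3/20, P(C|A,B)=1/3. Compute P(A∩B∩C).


P(A∩B∩C) = P(A) * P(B|A) * P(C|A∩B)
= 9/20 * 3/20 * 1/3
= 27/400 * 1/3 = 9/400

9/400


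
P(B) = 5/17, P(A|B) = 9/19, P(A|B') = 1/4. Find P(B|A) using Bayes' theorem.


P(A) = P(A|B)P(B) + P(A|B')P(B') = 9/19*5/17 + 1/4*12/17 = 6/19
P(B|A) = P(A|B)P(B)/P(A) = (45/323)/(6/19) = 15/34

15/34


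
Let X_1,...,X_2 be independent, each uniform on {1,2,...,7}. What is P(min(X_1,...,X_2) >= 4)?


P(min >= 4) = P(all X_i >= 4) = (P(X_1 >= 4))^2
= (4/7)^2 = 16/49

16/49


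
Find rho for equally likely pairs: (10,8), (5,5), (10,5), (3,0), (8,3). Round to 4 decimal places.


Cov(X,Y) = 5.5600, Var(X) = 7.7600, Var(Y) = 6.9600
rho = Cov/(sqrt(VarX)*sqrt(VarY)) = 0.7566

0.7566


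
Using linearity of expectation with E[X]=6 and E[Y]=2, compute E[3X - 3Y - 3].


E[3X - 3Y - 3] = 3*E[X] - 3*E[Y] - 3
= (3)*(6) + (-3)*(2) + (-3)
= 18 - 6 - 3 = 9

9


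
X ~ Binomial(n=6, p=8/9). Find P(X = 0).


P(X=0) = C(6,0) * p^0 * (1-p)^6
= 1 * 1 * 1/531441
= 1/531441

1/531441


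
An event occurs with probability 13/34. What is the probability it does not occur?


P(A') = 1 - P(A) = 1 - 13/34 = 21/34

21/34


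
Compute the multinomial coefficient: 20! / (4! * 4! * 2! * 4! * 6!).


20! = 2432902008176640000
Denominator: 4!=24 * 4!=24 * 2!=2 * 4!=24 * 6!=720
Coefficient = 2432902008176640000 / 19906560 = 122216094000

122216094000


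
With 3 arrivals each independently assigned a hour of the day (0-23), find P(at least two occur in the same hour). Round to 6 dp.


P(all different) = prod((24-i)/24 for i=0..2) = 0.878472
P(at least one match) = 1 - 0.878472 = 0.121528

0.121528


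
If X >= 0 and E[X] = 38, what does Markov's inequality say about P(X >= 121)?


Markov: P(X >= a) <= E[X]/a
P(X >= 121) <= 38/121

38/121


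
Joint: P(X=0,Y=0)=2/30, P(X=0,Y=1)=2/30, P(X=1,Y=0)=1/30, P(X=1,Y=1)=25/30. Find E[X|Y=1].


P(Y=1) = 27/30
E[X|Y=1] = (0*2 + 1*25)/27 = 25/27

25/27


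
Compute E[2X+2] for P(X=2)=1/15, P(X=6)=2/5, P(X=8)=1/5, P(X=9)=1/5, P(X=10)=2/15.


E[2X+2] = sum(g(x)*P(x))
= 6*1/15 + 14*2/5 + 18*1/5 + 20*1/5 + 22*2/15
= 248/15

248/15


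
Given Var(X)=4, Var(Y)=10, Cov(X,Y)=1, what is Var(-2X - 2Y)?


Var(-2X - 2Y) = (-2)^2*Var(X) + (-2)^2*Var(Y) + 2*(-2)*(-2)*Cov(X,Y)
= 4*4 + 4*10 + 8*1
= 16 + 40 + 8 = 64

64


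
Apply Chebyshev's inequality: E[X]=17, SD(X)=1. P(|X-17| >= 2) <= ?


k = 2/1 = 2
Chebyshev: P(|X-mu| >= k*sigma) <= 1/k^2 = 1/2^2 = 1/4

1/4


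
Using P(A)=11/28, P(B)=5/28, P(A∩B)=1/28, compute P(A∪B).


P(A∪B) = P(A) + P(B) - P(A∩B)
= 11/28 + 5/28 - 1/28 = 15/28

15/28


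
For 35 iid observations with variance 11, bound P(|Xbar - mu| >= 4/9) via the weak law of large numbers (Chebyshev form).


Var(Xbar) = Var(X)/n = 11/35
Chebyshev: P(|Xbar-mu| >= 4/9) <= Var(Xbar)/(4/9)^2 = (11/35)/(16/81) = 891/560
Bound exceeds 1, so trivial bound: 1

1


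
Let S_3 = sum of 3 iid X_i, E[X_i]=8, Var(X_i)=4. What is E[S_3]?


E[S_n] = n*E[X_1] = 3*8 = 24

24


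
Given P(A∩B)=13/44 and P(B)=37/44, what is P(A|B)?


P(A|B) = P(A∩B)/P(B) = (13/44)/(37/44) = 13/37

13/37


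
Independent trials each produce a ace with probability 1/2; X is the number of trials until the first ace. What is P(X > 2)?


P(X > 2) = P(first 2 trials all fail) = (1-p)^2 = (1/2)^2 = 1/4

1/4


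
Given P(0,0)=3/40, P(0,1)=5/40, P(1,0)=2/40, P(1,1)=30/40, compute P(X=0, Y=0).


Read from table: P(X=0, Y=0) = 3/40

3/40


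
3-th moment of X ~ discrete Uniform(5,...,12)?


E[X^3] = (1/8) * sum(x^3 for x=5..12)
= 5984/8 = 748

748


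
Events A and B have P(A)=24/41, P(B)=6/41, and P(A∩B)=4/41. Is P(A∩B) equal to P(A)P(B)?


P(A)*P(B) = 24/41*6/41 = 144/1681
P(A∩B) = 4/41 != 144/1681, so not independent

No, A and B are not independent


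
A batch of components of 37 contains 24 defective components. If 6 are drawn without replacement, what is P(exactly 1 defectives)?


P(X=1) = C(24,1)*C(13,5) / C(37,6)
= 24*1287 / 2324784
= 30888/2324784 = 117/8806

117/8806


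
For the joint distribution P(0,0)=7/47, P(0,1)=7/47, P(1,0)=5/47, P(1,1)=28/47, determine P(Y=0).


P(Y=0) = P(0,0)+P(1,0) = 7/47 + 5/47 = 12/47

12/47


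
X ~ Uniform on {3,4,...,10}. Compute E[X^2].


E[X^2] = (1/8) * sum(x^2 for x=3..10)
= 380/8 = 95/2

95/2


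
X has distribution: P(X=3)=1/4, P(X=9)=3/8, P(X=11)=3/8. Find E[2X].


E[2X] = sum(g(x)*P(x))
= 6*1/4 + 18*3/8 + 22*3/8
= 33/2

33/2


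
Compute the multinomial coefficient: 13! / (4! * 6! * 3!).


13! = 6227020800
Denominator: 4!=24 * 6!=720 * 3!=6
Coefficient = 6227020800 / 103680 = 60060

60060


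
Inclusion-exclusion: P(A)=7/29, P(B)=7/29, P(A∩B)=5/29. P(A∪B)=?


P(A∪B) = P(A) + P(B) - P(A∩B)
= 7/29 + 7/29 - 5/29 = 9/29

9/29


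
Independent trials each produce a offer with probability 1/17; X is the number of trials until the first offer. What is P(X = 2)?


P(X=2) = (1-p)^1 * p = (16/17)^1 * 1/17
= 16/17 * 1/17 = 16/289

16/289


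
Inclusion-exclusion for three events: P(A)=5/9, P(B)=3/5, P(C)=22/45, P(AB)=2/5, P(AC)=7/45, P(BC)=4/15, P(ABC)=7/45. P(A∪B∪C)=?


P(A∪B∪C) = P(A)+P(B)+P(C) - P(AB)-P(AC)-P(BC) + P(ABC)
= 5/9+3/5+22/45 - 2/5-7/45-4/15 + 7/45
= 44/45

44/45


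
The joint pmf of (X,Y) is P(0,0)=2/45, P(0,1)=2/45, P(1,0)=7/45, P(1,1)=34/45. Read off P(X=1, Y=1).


Read from table: P(X=1, Y=1) = 34/45

34/45


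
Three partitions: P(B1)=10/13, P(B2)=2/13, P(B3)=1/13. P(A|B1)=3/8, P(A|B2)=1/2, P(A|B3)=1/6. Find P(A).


P(A) = P(A|B1)P(B1) + P(A|B2)P(B2) + P(A|B3)P(B3)
= 3/8*10/13 + 1/2*2/13 + 1/6*1/13
= 15/52 + 1/13 + 1/78 = 59/156

59/156


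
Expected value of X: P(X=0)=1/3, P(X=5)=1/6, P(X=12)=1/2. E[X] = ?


E[X] = sum(x * P(x))
= 0*1/3 + 5*1/6 + 12*1/2
= 41/6

41/6


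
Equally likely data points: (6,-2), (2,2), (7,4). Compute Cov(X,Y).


E[X]=5, E[Y]=4/3, E[XY]=20/3
Cov(X,Y) = E[XY] - E[X]E[Y] = 20/3 - 5*4/3 = 0

0


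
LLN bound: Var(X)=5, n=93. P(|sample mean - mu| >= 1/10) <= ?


Var(Xbar) = Var(X)/n = 5/93
Chebyshev: P(|Xbar-mu| >= 1/10) <= Var(Xbar)/(1/10)^2 = (5/93)/(1/100) = 500/93
Bound exceeds 1, so trivial bound: 1

1


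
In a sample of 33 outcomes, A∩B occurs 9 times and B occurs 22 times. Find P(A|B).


P(A|B) = P(A∩B)/P(B) = (9/33)/(22/33) = 9/22

9/22


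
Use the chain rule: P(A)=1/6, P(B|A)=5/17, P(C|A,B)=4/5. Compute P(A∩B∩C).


P(A∩B∩C) = P(A) * P(B|A) * P(C|A∩B)
= 1/6 * 5/17 * 4/5
= 5/102 * 4/5 = 2/51

2/51


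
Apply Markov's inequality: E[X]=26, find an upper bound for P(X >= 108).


Markov: P(X >= a) <= E[X]/a
P(X >= 108) <= 26/108 = 13/54

13/54


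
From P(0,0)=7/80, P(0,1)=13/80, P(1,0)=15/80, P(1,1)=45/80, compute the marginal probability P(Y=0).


P(Y=0) = P(0,0)+P(1,0) = 7/80 + 15/80 = 22/80 = 11/40

11/40


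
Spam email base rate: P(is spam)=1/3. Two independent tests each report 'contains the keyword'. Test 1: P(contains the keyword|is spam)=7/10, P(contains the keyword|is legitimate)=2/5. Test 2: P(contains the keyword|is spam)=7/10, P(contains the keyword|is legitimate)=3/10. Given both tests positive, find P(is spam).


After test 1: P(+) = 7/10*1/3 + 2/5*2/3 = 1/2
P(B|+) = (7/30)/(1/2) = 7/15
After test 2 (use post1 as new prior): P(+) = 7/10*7/15 + 3/10*8/15 = 73/150
P(B|+,+) = (49/150)/(73/150) = 49/73

49/73


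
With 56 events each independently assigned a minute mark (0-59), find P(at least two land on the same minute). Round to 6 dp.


P(all different) = prod((60-i)/60 for i=0..55) = 0.000000
P(at least one match) = 1 - 0.000000 = 1.000000

1.000000


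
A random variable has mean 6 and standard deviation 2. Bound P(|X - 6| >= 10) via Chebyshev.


k = 10/2 = 5
Chebyshev: P(|X-mu| >= k*sigma) <= 1/k^2 = 1/5^2 = 1/25

1/25


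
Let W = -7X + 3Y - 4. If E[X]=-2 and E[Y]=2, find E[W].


E[-7X + 3Y - 4] = -7*E[X] + 3*E[Y] - 4
= (-7)*(-2) + (3)*(2) + (-4)
= 14 + 6 - 4 = 16

16


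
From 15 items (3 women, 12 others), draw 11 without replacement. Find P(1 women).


P(X=1) = C(3,1)*C(12,10) / C(15,11)
= 3*66 / 1365
= 198/1365 = 66/455

66/455


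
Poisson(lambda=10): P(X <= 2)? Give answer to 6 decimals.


P(X<=2) = e^(-10)*10^0/0! + e^(-10)*10^1/1! + e^(-10)*10^2/2!
≈ 0.0000453999 + 0.0004539993 + 0.0022699965
= 0.0027693957
≈ 0.002769

0.002769


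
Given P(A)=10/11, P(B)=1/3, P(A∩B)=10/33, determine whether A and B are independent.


P(A)*P(B) = 10/11*1/3 = 10/33
P(A∩B) = 10/33, which equals P(A)P(B), so independent

Yes, A and B are independent


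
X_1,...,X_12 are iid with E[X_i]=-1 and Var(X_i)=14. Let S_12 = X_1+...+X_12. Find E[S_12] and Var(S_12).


E[S_n] = n*mu = 12*-1 = -12
Var(S_n) = n*sigma^2 = 12*14 = 168

E[S_12]=-12, Var(S_12)=168


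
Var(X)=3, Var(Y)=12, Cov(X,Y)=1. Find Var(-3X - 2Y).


Var(-3X - 2Y) = (-3)^2*Var(X) + (-2)^2*Var(Y) + 2*(-3)*(-2)*Cov(X,Y)
= 9*3 + 4*12 + 12*1
= 27 + 48 + 12 = 87

87


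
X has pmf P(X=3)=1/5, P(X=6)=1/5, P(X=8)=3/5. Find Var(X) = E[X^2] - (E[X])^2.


E[X] = 33/5, E[X^2] = 237/5
Var(X) = E[X^2] - (E[X])^2 = 237/5 - (33/5)^2 = 96/25

96/25


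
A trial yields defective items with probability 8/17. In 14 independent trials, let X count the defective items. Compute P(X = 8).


P(X=8) = C(14,8) * p^8 * (1-p)^6
= 3003 * 16777216/6975757441 * 531441/24137569
= 26775049646112768/168377826559400929

26775049646112768/168377826559400929


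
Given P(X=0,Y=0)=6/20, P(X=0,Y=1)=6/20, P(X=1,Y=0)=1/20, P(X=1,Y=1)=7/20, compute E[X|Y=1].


P(Y=1) = 13/20
E[X|Y=1] = (0*6 + 1*7)/13 = 7/13

7/13


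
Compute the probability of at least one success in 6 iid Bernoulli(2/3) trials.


P(at least one) = 1 - P(none)
P(none) = (1 - 2/3)^6 = (1/3)^6 = 1/729
P(at least one) = 1 - 1/729 = 728/729

728/729


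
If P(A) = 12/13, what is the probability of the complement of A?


P(A') = 1 - P(A) = 1 - 12/13 = 1/13

1/13


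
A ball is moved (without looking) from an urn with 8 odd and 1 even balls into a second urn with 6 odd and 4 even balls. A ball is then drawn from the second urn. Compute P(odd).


P(transfer odd) = 8/9; P(transfer even) = 1/9
If odd transferred: Urn II has 7 odd of 11, so P(odd|odd moved) = 7/11
If even transferred: Urn II has 6 odd of 11, so P(odd|even moved) = 6/11
By total probability: P(odd) = 8/9*7/11 + 1/9*6/11 = 62/99

62/99


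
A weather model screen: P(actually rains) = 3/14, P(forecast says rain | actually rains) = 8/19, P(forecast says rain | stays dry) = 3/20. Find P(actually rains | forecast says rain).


P(A) = P(A|B)P(B) + P(A|B')P(B') = 8/19*3/14 + 3/20*11/14 = 1107/5320
P(B|A) = P(A|B)P(B)/P(A) = (12/133)/(1107/5320) = 160/369

160/369


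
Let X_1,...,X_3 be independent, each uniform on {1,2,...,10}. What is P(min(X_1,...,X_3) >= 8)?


P(min >= 8) = P(all X_i >= 8) = (P(X_1 >= 8))^3
= (3/10)^3 = 27/1000

27/1000


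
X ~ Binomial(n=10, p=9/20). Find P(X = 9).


P(X=9) = C(10,9) * p^9 * (1-p)^1
= 10 * 387420489/512000000000 * 11/20
= 4261625379/1024000000000

4261625379/1024000000000


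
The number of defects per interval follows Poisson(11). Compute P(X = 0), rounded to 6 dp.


P(X=0) = e^(-11) * 11^0 / 0!
≈ 0.00001670170079 * 1 / 1
≈ 0.000017

0.000017


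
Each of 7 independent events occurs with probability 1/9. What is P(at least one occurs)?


P(at least one) = 1 - P(none)
P(none) = (1 - 1/9)^7 = (8/9)^7 = 2097152/4782969
P(at least one) = 1 - 2097152/4782969 = 2685817/4782969

2685817/4782969


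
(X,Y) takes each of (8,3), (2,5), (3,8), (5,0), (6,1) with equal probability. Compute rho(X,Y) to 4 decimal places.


Cov(X,Y) = -3.5200, Var(X) = 4.5600, Var(Y) = 8.2400
rho = Cov/(sqrt(VarX)*sqrt(VarY)) = -0.5742

-0.5742


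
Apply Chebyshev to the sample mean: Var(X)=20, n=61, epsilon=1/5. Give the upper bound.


Var(Xbar) = Var(X)/n = 20/61
Chebyshev: P(|Xbar-mu| >= 1/5) <= Var(Xbar)/(1/5)^2 = (20/61)/(1/25) = 500/61
Bound exceeds 1, so trivial bound: 1

1


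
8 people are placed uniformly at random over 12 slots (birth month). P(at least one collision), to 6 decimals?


P(all different) = prod((12-i)/12 for i=0..7) = 0.046417
P(at least one match) = 1 - 0.046417 = 0.953583

0.953583


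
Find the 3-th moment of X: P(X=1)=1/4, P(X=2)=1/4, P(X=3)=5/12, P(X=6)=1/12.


E[X^3] = sum(x^3 * P(x))
= 1*1/4 + 8*1/4 + 27*5/12 + 216*1/12
= 63/2

63/2


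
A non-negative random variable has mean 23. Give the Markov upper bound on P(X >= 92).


Markov: P(X >= a) <= E[X]/a
P(X >= 92) <= 23/92 = 1/4

1/4


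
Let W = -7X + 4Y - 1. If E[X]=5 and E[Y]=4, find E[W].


E[-7X + 4Y - 1] = -7*E[X] + 4*E[Y] - 1
= (-7)*(5) + (4)*(4) + (-1)
= -35 + 16 - 1 = -20

-20


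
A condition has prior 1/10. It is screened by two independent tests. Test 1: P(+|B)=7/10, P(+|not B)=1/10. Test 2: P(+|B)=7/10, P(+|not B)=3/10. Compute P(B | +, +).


After test 1: P(+) = 7/10*1/10 + 1/10*9/10 = 4/25
P(B|+) = (7/100)/(4/25) = 7/16
After test 2 (use post1 as new prior): P(+) = 7/10*7/16 + 3/10*9/16 = 19/40
P(B|+,+) = (49/160)/(19/40) = 49/76

49/76


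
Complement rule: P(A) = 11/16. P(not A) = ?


P(A') = 1 - P(A) = 1 - 11/16 = 5/16

5/16


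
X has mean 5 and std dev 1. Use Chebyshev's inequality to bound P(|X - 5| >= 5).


k = 5/1 = 5
Chebyshev: P(|X-mu| >= k*sigma) <= 1/k^2 = 1/5^2 = 1/25

1/25


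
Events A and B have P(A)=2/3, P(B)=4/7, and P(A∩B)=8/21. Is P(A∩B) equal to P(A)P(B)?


P(A)*P(B) = 2/3*4/7 = 8/21
P(A∩B) = 8/21, which equals P(A)P(B), so independent

Yes, A and B are independent


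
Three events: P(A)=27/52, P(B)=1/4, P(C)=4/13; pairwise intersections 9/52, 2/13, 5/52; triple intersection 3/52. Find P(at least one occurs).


P(A∪B∪C) = P(A)+P(B)+P(C) - P(AB)-P(AC)-P(BC) + P(ABC)
= 27/52+1/4+4/13 - 9/52-2/13-5/52 + 3/52
= 37/52

37/52


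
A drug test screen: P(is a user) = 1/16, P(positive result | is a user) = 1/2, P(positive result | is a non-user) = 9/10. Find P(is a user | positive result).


P(A) = P(A|B)P(B) + P(A|B')P(B') = 1/2*1/16 + 9/10*15/16 = 7/8
P(B|A) = P(A|B)P(B)/P(A) = (1/32)/(7/8) = 1/28

1/28


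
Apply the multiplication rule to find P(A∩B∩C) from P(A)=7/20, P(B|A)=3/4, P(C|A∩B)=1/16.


P(A∩B∩C) = P(A) * P(B|A) * P(C|A∩B)
= 7/20 * 3/4 * 1/16
= 21/80 * 1/16 = 21/1280

21/1280


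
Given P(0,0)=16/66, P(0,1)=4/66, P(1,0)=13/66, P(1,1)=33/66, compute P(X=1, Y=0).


Read from table: P(X=1, Y=0) = 13/66

13/66


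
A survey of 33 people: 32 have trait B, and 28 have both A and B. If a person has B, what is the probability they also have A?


P(A|B) = P(A∩B)/P(B) = (28/33)/(32/33) = 28/32 = 7/8

7/8


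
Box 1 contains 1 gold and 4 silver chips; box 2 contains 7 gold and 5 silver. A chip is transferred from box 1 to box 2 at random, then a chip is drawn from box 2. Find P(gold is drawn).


P(transfer gold) = 1/5; P(transfer silver) = 4/5
If gold transferred: Urn II has 8 gold of 13, so P(gold|gold moved) = 8/13
If silver transferred: Urn II has 7 gold of 13, so P(gold|silver moved) = 7/13
By total probability: P(gold) = 1/5*8/13 + 4/5*7/13 = 36/65

36/65


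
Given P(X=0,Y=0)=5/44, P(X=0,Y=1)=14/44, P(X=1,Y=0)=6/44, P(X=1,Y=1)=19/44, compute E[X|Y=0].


P(Y=0) = 11/44
E[X|Y=0] = (0*5 + 1*6)/11 = 6/11

6/11


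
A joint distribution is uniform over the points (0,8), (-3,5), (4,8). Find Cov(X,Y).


E[X]=1/3, E[Y]=7, E[XY]=17/3
Cov(X,Y) = E[XY] - E[X]E[Y] = 17/3 - 1/3*7 = 10/3

10/3


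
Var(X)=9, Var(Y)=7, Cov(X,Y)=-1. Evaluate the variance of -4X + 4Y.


Var(-4X + 4Y) = (-4)^2*Var(X) + 4^2*Var(Y) + 2*(-4)*4*Cov(X,Y)
= 16*9 + 16*7 - 32*(-1)
= 144 + 112 + 32 = 288

288


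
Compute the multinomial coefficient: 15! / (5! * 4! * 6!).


15! = 1307674368000
Denominator: 5!=120 * 4!=24 * 6!=720
Coefficient = 1307674368000 / 2073600 = 630630

630630


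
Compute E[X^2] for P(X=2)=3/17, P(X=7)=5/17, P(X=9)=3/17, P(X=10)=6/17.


E[X^2] = sum(g(x)*P(x))
= 4*3/17 + 49*5/17 + 81*3/17 + 100*6/17
= 1100/17

1100/17


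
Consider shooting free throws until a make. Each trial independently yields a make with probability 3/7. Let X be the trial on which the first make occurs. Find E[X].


For geometric (trials until first success), E[X] = 1/p = 1/(3/7) = 7/3

7/3


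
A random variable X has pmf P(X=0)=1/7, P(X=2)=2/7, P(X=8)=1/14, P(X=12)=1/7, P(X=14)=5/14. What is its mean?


E[X] = sum(x * P(x))
= 0*1/7 + 2*2/7 + 8*1/14 + 12*1/7 + 14*5/14
= 55/7

55/7


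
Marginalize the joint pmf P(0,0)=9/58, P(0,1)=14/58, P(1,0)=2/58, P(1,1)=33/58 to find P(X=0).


P(X=0) = P(0,0)+P(0,1) = 9/58 + 14/58 = 23/58

23/58


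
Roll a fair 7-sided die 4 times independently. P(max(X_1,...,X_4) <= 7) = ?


P(max <= 7) = P(all X_i <= 7) = (P(X_1 <= 7))^4
= (7/7)^4 = 1^4 = 1

1


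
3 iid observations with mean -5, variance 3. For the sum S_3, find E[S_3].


E[S_n] = n*E[X_1] = 3*-5 = -15

-15


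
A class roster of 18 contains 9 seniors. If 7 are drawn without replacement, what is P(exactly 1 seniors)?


P(X=1) = C(9,1)*C(9,6) / C(18,7)
= 9*84 / 31824
= 756/31824 = 21/884

21/884


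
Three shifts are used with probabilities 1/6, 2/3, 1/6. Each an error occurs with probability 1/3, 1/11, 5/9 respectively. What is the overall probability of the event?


P(A) = P(A|B1)P(B1) + P(A|B2)P(B2) + P(A|B3)P(B3)
= 1/3*1/6 + 1/11*2/3 + 5/9*1/6
= 1/18 + 2/33 + 5/54 = 62/297

62/297


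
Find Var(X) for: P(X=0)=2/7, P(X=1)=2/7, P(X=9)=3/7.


E[X] = 29/7, E[X^2] = 35
Var(X) = E[X^2] - (E[X])^2 = 35 - (29/7)^2 = 874/49

874/49


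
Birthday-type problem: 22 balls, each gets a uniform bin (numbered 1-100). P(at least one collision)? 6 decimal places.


P(all different) = prod((100-i)/100 for i=0..21) = 0.082412
P(at least one match) = 1 - 0.082412 = 0.917588

0.917588


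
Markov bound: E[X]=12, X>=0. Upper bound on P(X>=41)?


Markov: P(X >= a) <= E[X]/a
P(X >= 41) <= 12/41

12/41


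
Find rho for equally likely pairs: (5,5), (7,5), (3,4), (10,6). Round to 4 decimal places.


Cov(X,Y) = 1.7500, Var(X) = 6.6875, Var(Y) = 0.5000
rho = Cov/(sqrt(VarX)*sqrt(VarY)) = 0.9570

0.9570


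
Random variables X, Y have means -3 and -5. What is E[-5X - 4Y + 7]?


E[-5X - 4Y + 7] = -5*E[X] - 4*E[Y] + 7
= (-5)*(-3) + (-4)*(-5) + (7)
= 15 + 20 + 7 = 42

42


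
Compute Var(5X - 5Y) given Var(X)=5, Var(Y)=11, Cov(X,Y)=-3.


Var(5X - 5Y) = 5^2*Var(X) + (-5)^2*Var(Y) + 2*5*(-5)*Cov(X,Y)
= 25*5 + 25*11 - 50*(-3)
= 125 + 275 + 150 = 550

550


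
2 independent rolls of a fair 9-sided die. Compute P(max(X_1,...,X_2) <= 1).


P(max <= 1) = P(all X_i <= 1) = (P(X_1 <= 1))^2
= (1/9)^2 = 1/81

1/81


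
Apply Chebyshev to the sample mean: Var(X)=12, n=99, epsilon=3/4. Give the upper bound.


Var(Xbar) = Var(X)/n = 12/99
Chebyshev: P(|Xbar-mu| >= 3/4) <= Var(Xbar)/(3/4)^2 = (4/33)/(9/16) = 64/297

64/297


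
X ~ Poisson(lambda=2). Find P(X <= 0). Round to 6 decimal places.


P(X<=0) = e^(-2)*2^0/0!
≈ 0.1353352832
≈ 0.135335

0.135335


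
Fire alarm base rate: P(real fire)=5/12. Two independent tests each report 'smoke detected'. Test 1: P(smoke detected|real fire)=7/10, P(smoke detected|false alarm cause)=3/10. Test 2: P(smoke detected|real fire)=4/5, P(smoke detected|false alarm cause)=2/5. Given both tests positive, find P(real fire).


After test 1: P(+) = 7/10*5/12 + 3/10*7/12 = 7/15
P(B|+) = (7/24)/(7/15) = 5/8
After test 2 (use post1 as new prior): P(+) = 4/5*5/8 + 2/5*3/8 = 13/20
P(B|+,+) = (1/2)/(13/20) = 10/13

10/13


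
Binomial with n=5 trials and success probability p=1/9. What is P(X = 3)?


P(X=3) = C(5,3) * p^3 * (1-p)^2
= 10 * 1/729 * 64/81
= 640/59049

640/59049


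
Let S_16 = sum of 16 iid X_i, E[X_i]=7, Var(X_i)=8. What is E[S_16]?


E[S_n] = n*E[X_1] = 16*7 = 112

112


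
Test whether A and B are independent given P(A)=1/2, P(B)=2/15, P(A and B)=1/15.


P(A)*P(B) = 1/2*2/15 = 1/15
P(A∩B) = 1/15, which equals P(A)P(B), so independent

Yes, A and B are independent


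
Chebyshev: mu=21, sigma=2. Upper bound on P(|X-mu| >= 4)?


k = 4/2 = 2
Chebyshev: P(|X-mu| >= k*sigma) <= 1/k^2 = 1/2^2 = 1/4

1/4


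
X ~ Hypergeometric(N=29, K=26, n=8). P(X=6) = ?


P(X=6) = C(26,6)*C(3,2) / C(29,8)
= 230230*3 / 4292145
= 690690/4292145 = 14/87

14/87


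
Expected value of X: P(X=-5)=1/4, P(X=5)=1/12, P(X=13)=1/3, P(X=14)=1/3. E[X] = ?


E[X] = sum(x * P(x))
= -5*1/4 + 5*1/12 + 13*1/3 + 14*1/3
= 49/6

49/6


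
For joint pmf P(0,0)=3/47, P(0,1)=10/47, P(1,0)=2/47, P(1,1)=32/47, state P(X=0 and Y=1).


Read from table: P(X=0, Y=1) = 10/47

10/47


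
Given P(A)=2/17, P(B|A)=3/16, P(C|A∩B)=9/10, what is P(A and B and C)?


P(A∩B∩C) = P(A) * P(B|A) * P(C|A∩B)
= 2/17 * 3/16 * 9/10
= 3/136 * 9/10 = 27/1360

27/1360


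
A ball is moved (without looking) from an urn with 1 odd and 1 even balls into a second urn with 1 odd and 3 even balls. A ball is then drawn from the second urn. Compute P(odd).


P(transfer odd) = 1/2; P(transfer even) = 1/2
If odd transferred: Urn II has 2 odd of 5, so P(odd|odd moved) = 2/5
If even transferred: Urn II has 1 odd of 5, so P(odd|even moved) = 1/5
By total probability: P(odd) = 1/2*2/5 + 1/2*1/5 = 3/10

3/10


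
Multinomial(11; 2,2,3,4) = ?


11! = 39916800
Denominator: 2!=2 * 2!=2 * 3!=6 * 4!=24
Coefficient = 39916800 / 576 = 69300

69300


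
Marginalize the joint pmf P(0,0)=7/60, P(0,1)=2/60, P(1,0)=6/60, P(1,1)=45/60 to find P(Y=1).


P(Y=1) = P(0,1)+P(1,1) = 2/60 + 45/60 = 47/60

47/60


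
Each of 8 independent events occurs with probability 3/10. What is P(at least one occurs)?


P(at least one) = 1 - P(none)
P(none) = (1 - 3/10)^8 = (7/10)^8 = 5764801/100000000
P(at least one) = 1 - 5764801/100000000 = 94235199/100000000

94235199/100000000


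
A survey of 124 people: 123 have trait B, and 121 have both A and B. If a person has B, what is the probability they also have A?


P(A|B) = P(A∩B)/P(B) = (121/124)/(123/124) = 121/123

121/123


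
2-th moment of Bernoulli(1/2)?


For Bernoulli: X in {0,1}
E[X^2] = 0^2*(1-1/2) + 1^2*1/2 = 1/2

1/2


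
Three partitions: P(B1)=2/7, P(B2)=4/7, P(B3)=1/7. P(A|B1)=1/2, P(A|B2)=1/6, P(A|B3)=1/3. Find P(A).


P(A) = P(A|B1)P(B1) + P(A|B2)P(B2) + P(A|B3)P(B3)
= 1/2*2/7 + 1/6*4/7 + 1/3*1/7
= 1/7 + 2/21 + 1/21 = 2/7

2/7


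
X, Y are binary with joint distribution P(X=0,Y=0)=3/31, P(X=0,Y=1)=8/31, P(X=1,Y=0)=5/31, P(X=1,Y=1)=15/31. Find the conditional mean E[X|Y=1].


P(Y=1) = 23/31
E[X|Y=1] = (0*8 + 1*15)/23 = 15/23

15/23


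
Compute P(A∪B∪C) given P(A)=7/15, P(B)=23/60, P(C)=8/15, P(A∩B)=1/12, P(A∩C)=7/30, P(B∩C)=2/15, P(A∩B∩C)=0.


P(A∪B∪C) = P(A)+P(B)+P(C) - P(AB)-P(AC)-P(BC) + P(ABC)
= 7/15+23/60+8/15 - 1/12-7/30-2/15 + 0
= 14/15

14/15


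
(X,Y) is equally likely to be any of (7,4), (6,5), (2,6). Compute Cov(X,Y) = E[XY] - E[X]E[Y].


E[X]=5, E[Y]=5, E[XY]=70/3
Cov(X,Y) = E[XY] - E[X]E[Y] = 70/3 - 5*5 = -5/3

-5/3


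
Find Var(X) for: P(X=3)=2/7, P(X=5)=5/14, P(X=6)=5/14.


E[X] = 67/14, E[X^2] = 341/14
Var(X) = E[X^2] - (E[X])^2 = 341/14 - (67/14)^2 = 285/196

285/196


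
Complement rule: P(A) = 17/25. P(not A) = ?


P(A') = 1 - P(A) = 1 - 17/25 = 8/25

8/25


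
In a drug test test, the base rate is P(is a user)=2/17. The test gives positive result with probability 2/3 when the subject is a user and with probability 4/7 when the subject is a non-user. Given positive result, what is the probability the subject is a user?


P(A) = P(A|B)P(B) + P(A|B')P(B') = 2/3*2/17 + 4/7*15/17 = 208/357
P(B|A) = P(A|B)P(B)/P(A) = (4/51)/(208/357) = 7/52

7/52


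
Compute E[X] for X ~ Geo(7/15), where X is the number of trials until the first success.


For geometric (trials until first success), E[X] = 1/p = 1/(7/15) = 15/7

15/7


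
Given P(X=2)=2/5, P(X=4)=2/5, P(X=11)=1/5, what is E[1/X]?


E[1/X] = sum(g(x)*P(x))
= 1/2*2/5 + 1/4*2/5 + 1/11*1/5
= 7/22

7/22


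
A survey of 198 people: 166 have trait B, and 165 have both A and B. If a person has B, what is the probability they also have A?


P(A|B) = P(A∩B)/P(B) = (165/198)/(166/198) = 165/166

165/166


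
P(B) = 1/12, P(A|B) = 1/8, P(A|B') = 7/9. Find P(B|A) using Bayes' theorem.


P(A) = P(A|B)P(B) + P(A|B')P(B') = 1/8*1/12 + 7/9*11/12 = 625/864
P(B|A) = P(A|B)P(B)/P(A) = (1/96)/(625/864) = 9/625

9/625


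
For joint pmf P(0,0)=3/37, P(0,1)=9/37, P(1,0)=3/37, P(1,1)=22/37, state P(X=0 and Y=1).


Read from table: P(X=0, Y=1) = 9/37

9/37


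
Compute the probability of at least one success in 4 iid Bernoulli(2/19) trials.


P(at least one) = 1 - P(none)
P(none) = (1 - 2/19)^4 = (17/19)^4 = 83521/130321
P(at least one) = 1 - 83521/130321 = 46800/130321

46800/130321
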